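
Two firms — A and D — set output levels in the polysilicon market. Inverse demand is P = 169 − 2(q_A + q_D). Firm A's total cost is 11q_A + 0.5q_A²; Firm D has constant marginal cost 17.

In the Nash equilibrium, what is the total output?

48.25

Firm A's profit: π = q_A(169 − 2(q_A + q_D)) − 11q_A − 0.5q_A².
∂π/∂q_A = 158 − 5q_A − 2q_D = 0, so q_A = 31.6 − 0.4q_D.
For D: ∂π/∂q_D = 152 − 4q_D − 2q_A = 0 ⇒ q_D = 38 − 0.5q_A.
Solving the two reaction functions simultaneously: (1 − (−0.4)(−0.5))q_A = 31.6 − 0.4·38, so 0.8q_A = 16.4 and q_A = 20.5.
Then q_D = 38 − 0.5·20.5 = 27.75.
Total output: 20.5 + 27.75 = 48.25.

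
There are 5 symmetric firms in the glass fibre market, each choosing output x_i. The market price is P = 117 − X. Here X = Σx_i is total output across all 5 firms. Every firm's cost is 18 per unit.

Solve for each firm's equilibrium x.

16.5

A representative firm's profit is π_i = x_i(117 − X) − 18x_i, with X = x_i + Σ_{j≠i} x_j.
First-order condition: 99 − 2x_i − Σ_{j≠i} x_j = 0.
With identical firms, set every x_j = x: then 99 − 2x − 4x = 0, i.e. x = 99/6 = 16.5.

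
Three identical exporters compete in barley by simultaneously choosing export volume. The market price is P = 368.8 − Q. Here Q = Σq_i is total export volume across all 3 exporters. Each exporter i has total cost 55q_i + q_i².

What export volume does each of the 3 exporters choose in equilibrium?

A representative exporter's profit is π_i = q_i(368.8 − Q) − 55q_i − q_i², with Q = q_i + Σ_{j≠i} q_j.
First-order condition: 313.8 − 4q_i − Σ_{j≠i} q_j = 0.
With identical exporters, set every q_j = q: then 313.8 − 4q − 2q = 0, i.e. q = 313.8/6 = 52.3.

52.3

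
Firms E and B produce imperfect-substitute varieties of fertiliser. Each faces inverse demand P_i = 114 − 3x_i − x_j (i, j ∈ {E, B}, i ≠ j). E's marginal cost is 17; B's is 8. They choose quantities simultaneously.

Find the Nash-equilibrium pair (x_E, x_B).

Firm E's profit: π = x_E(114 − 3x_E − x_B) − 17x_E.
∂π/∂x_E = 97 − 6x_E − x_B = 0 ⇒ x_E = 97/6 − (1/6)x_B.
Similarly x_B = 53/3 − (1/6)x_E.
Solving the two reaction functions simultaneously: (1 − (−1/6)(−1/6))x_E = 97/6 − (1/6)·(53/3), so (35/36)x_E = 119/9 and x_E = 13.6.
Then x_B = 53/3 − (1/6)·13.6 = 15.4.

13.6, 15.4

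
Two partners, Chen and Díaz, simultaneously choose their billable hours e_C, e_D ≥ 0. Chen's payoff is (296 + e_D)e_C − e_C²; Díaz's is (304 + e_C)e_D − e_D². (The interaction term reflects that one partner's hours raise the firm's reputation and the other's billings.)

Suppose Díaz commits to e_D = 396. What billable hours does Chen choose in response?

346

Expanding Chen's payoff: 296e_C + e_De_C − e_C².
∂π/∂e_C = 296 + e_D − 2e_C = 0, so e_C = 148 + 0.5e_D.
At e_D = 396: e_C = 148 + 0.5·396 = 346.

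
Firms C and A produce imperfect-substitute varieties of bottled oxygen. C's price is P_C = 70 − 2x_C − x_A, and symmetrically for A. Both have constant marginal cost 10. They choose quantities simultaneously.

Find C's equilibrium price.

34

Firm C's profit: π = x_C(70 − 2x_C − x_A) − 10x_C.
∂π/∂x_C = 60 − 4x_C − x_A = 0 ⇒ x_C = 15 − 0.25x_A.
Setting x_C = x_A in the reaction function: x_C = 15 − 0.25x_C, so x_C = 15 / 1.25 = 12.
P_C = 70 − 2·12 − 12 = 34.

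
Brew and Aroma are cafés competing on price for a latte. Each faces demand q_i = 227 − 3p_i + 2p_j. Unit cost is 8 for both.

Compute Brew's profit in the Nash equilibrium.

Brew's profit: π = (p_{Brew} − 8)(227 − 3p_{Brew} + 2p_{Aroma}).
∂π/∂p_{Brew} = 251 − 6p_{Brew} + 2p_{Aroma} = 0 ⇒ p_{Brew} = 251/6 + (1/3)p_{Aroma}.
The game is symmetric, so in equilibrium p_{Aroma} = p_{Brew}: the reaction function gives (2/3)p_{Brew} = 251/6, hence p_{Brew} = 62.75.
q_{Brew} = 227 − 3·62.75 + 2·62.75 = 164.25.
Profit = (62.75 − 8)·164.25 = 8992.6875.

8992.6875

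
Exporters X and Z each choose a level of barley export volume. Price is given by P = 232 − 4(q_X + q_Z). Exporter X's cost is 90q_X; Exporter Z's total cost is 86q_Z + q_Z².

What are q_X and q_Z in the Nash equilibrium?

13.0625, 9.375

Exporter X's profit: π = q_X(232 − 4(q_X + q_Z)) − 90q_X.
∂π/∂q_X = 142 − 8q_X − 4q_Z = 0, so q_X = 17.75 − 0.5q_Z.
For Z: ∂π/∂q_Z = 146 − 10q_Z − 4q_X = 0 ⇒ q_Z = 14.6 − 0.4q_X.
Substituting the second reaction function into the first: q_X = 17.75 − 0.5(14.6 − 0.4q_X), which gives 0.8q_X = 10.45 ⇒ q_X = 13.0625.
Then q_Z = 14.6 − 0.4·13.0625 = 9.375.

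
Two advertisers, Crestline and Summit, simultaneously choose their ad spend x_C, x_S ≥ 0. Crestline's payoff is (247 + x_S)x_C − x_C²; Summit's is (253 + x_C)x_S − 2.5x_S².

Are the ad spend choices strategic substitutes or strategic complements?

Expanding Crestline's payoff: 247x_C + x_Sx_C − x_C².
∂π/∂x_C = 247 + x_S − 2x_C = 0, so x_C = 123.5 + 0.5x_S.
The best-response slope dx_C/dx_S = 0.5 > 0: the reaction function is upward-sloping, so the choices are strategic complements.

strategic complements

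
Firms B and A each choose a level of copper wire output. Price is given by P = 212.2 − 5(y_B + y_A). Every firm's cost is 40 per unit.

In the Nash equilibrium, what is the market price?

97.4

Firm B's profit: π = y_B(212.2 − 5(y_B + y_A)) − 40y_B.
∂π/∂y_B = 172.2 − 10y_B − 5y_A = 0, so y_B = 17.22 − 0.5y_A.
By symmetry y_A = y_B; substituting into the reaction function, 1.5y_B = 17.22 and y_B = 11.48.
Equilibrium price: P = 212.2 − 5·22.96 = 97.4.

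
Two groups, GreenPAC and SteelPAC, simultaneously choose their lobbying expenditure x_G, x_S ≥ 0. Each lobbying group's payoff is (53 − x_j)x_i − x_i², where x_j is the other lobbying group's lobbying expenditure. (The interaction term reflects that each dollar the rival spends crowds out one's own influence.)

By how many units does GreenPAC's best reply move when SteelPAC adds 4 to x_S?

-2

GreenPAC's payoff is (53 − x_S)x_G − x_G².
∂π/∂x_G = 53 − x_S − 2x_G = 0, so x_G = 26.5 − 0.5x_S.
The reaction-function slope is −0.5, so a 4-unit rise in x_S moves x_G by −0.5 × 4 = −2. GreenPAC's best response falls — the actions are strategic substitutes.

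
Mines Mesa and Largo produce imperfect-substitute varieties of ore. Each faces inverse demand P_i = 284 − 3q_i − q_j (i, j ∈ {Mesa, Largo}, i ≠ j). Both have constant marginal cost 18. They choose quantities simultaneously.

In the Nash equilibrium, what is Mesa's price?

Mine Mesa's profit: π = q_{Mesa}(284 − 3q_{Mesa} − q_{Largo}) − 18q_{Mesa}.
∂π/∂q_{Mesa} = 266 − 6q_{Mesa} − q_{Largo} = 0 ⇒ q_{Mesa} = 133/3 − (1/6)q_{Largo}.
The game is symmetric, so in equilibrium q_{Largo} = q_{Mesa}: the reaction function gives (7/6)q_{Mesa} = 133/3, hence q_{Mesa} = 38.
P_{Mesa} = 284 − 3·38 − 38 = 132.

132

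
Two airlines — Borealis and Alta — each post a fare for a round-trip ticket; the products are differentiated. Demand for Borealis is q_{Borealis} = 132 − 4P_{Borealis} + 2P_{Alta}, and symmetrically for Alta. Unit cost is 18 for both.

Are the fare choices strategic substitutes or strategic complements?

strategic complements

Borealis's profit: π = (P_{Borealis} − 18)(132 − 4P_{Borealis} + 2P_{Alta}).
∂π/∂P_{Borealis} = 204 − 8P_{Borealis} + 2P_{Alta} = 0 ⇒ P_{Borealis} = 25.5 + 0.25P_{Alta}.
The best-response slope dP_{Borealis}/dP_{Alta} = 0.25 > 0: the reaction function is upward-sloping, so the choices are strategic complements.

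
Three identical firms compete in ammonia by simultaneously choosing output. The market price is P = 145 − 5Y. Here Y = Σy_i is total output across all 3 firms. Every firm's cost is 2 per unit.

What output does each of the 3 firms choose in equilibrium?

7.15

A representative firm's profit is π_i = y_i(145 − 5Y) − 2y_i, with Y = y_i + Σ_{j≠i} y_j.
First-order condition: 143 − 10y_i − 5Σ_{j≠i} y_j = 0.
With identical firms, set every y_j = y: then 143 − 10y − 10y = 0, i.e. y = 143/20 = 7.15.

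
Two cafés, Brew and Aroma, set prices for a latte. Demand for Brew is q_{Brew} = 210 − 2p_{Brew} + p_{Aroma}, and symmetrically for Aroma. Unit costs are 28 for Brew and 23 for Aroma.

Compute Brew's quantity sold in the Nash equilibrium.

Brew's profit: π = (p_{Brew} − 28)(210 − 2p_{Brew} + p_{Aroma}).
∂π/∂p_{Brew} = 266 − 4p_{Brew} + p_{Aroma} = 0 ⇒ p_{Brew} = 66.5 + 0.25p_{Aroma}.
Similarly p_{Aroma} = 64 + 0.25p_{Brew}.
Substituting the second reaction function into the first: p_{Brew} = 66.5 + 0.25(64 + 0.25p_{Brew}), which gives 0.9375p_{Brew} = 82.5 ⇒ p_{Brew} = 88.
Then p_{Aroma} = 64 + 0.25·88 = 86.
q_{Brew} = 210 − 2·88 + 86 = 120.

120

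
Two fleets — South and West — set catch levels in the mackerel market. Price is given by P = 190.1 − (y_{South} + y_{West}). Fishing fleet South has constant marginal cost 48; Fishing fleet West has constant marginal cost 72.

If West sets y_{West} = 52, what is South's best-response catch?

45.05

Fishing fleet South's profit: π = y_{South}(190.1 − (y_{South} + y_{West})) − 48y_{South}.
∂π/∂y_{South} = 142.1 − 2y_{South} − y_{West} = 0, so y_{South} = 71.05 − 0.5y_{West}.
At y_{West} = 52: y_{South} = 71.05 − 0.5·52 = 45.05.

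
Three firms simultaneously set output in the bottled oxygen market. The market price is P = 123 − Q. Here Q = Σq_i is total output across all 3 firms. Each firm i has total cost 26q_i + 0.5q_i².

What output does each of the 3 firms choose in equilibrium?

19.4

A representative firm's profit is π_i = q_i(123 − Q) − 26q_i − 0.5q_i², with Q = q_i + Σ_{j≠i} q_j.
First-order condition: 97 − 3q_i − Σ_{j≠i} q_j = 0.
Imposing symmetry (q_j = q for all j) turns Σ_{j≠i} q_j into 2q, so 97 = 5q and q = 19.4.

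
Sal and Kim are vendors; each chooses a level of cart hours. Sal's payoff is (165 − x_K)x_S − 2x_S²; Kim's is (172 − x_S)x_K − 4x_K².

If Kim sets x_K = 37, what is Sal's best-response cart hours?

32

Expanding Sal's payoff: 165x_S − x_Kx_S − 2x_S².
∂π/∂x_S = 165 − x_K − 4x_S = 0, so x_S = 41.25 − 0.25x_K.
At x_K = 37: x_S = 41.25 − 0.25·37 = 32.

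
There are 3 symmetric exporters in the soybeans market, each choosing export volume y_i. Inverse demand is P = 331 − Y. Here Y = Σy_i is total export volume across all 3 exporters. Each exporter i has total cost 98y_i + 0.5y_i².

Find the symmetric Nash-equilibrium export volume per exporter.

A representative exporter's profit is π_i = y_i(331 − Y) − 98y_i − 0.5y_i², with Y = y_i + Σ_{j≠i} y_j.
First-order condition: 233 − 3y_i − Σ_{j≠i} y_j = 0.
Imposing symmetry (y_j = y for all j) turns Σ_{j≠i} y_j into 2y, so 233 = 5y and y = 46.6.

46.6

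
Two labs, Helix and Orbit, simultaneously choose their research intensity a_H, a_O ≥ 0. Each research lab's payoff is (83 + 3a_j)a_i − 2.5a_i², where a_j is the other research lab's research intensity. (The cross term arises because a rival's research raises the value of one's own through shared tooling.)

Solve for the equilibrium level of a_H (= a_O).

Helix's payoff is (83 + 3a_O)a_H − 2.5a_H².
∂π/∂a_H = 83 + 3a_O − 5a_H = 0, so a_H = 16.6 + 0.6a_O.
The game is symmetric, so in equilibrium a_O = a_H: the reaction function gives 0.4a_H = 16.6, hence a_H = 41.5.

41.5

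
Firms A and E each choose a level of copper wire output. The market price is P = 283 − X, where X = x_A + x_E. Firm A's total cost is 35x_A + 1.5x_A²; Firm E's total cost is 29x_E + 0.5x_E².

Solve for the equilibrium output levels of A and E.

Firm A's profit: π = x_A(283 − (x_A + x_E)) − 35x_A − 1.5x_A².
∂π/∂x_A = 248 − 5x_A − x_E = 0, so x_A = 49.6 − 0.2x_E.
For E: ∂π/∂x_E = 254 − 3x_E − x_A = 0 ⇒ x_E = 254/3 − (1/3)x_A.
Substituting the second reaction function into the first: x_A = 49.6 − 0.2(254/3 − (1/3)x_A), which gives (14/15)x_A = 98/3 ⇒ x_A = 35.
Then x_E = 254/3 − (1/3)·35 = 73.

35, 73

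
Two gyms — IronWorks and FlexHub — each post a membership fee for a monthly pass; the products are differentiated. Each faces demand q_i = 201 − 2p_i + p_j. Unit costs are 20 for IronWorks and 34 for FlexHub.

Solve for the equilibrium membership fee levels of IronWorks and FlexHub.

IronWorks's profit: π = (p_{IronWorks} − 20)(201 − 2p_{IronWorks} + p_{FlexHub}).
∂π/∂p_{IronWorks} = 241 − 4p_{IronWorks} + p_{FlexHub} = 0 ⇒ p_{IronWorks} = 60.25 + 0.25p_{FlexHub}.
Similarly p_{FlexHub} = 67.25 + 0.25p_{IronWorks}.
Substituting the second reaction function into the first: p_{IronWorks} = 60.25 + 0.25(67.25 + 0.25p_{IronWorks}), which gives 0.9375p_{IronWorks} = 77.0625 ⇒ p_{IronWorks} = 82.2.
Then p_{FlexHub} = 67.25 + 0.25·82.2 = 87.8.

82.2, 87.8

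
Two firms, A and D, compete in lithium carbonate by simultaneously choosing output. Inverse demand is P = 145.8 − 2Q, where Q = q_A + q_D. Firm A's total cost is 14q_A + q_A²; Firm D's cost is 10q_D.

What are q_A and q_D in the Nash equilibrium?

Firm A's profit: π = q_A(145.8 − 2(q_A + q_D)) − 14q_A − q_A².
∂π/∂q_A = 131.8 − 6q_A − 2q_D = 0, so q_A = 659/30 − (1/3)q_D.
For D: ∂π/∂q_D = 135.8 − 4q_D − 2q_A = 0 ⇒ q_D = 33.95 − 0.5q_A.
Plugging q_D into A's best response: q_A = 659/30 − (1/3)(33.95 − 0.5q_A) ⇒ (5/6)q_A = 10.65, so q_A = 12.78.
Then q_D = 33.95 − 0.5·12.78 = 27.56.

12.78, 27.56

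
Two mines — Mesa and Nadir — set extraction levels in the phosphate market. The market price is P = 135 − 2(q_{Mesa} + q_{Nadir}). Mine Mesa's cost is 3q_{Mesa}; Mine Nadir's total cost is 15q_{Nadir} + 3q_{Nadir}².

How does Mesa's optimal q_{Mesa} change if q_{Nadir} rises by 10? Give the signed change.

Mine Mesa's profit: π = q_{Mesa}(135 − 2(q_{Mesa} + q_{Nadir})) − 3q_{Mesa}.
∂π/∂q_{Mesa} = 132 − 4q_{Mesa} − 2q_{Nadir} = 0, so q_{Mesa} = 33 − 0.5q_{Nadir}.
The reaction-function slope is −0.5, so a 10-unit rise in q_{Nadir} moves q_{Mesa} by −0.5 × 10 = −5. Mesa's best response falls — the actions are strategic substitutes.

-5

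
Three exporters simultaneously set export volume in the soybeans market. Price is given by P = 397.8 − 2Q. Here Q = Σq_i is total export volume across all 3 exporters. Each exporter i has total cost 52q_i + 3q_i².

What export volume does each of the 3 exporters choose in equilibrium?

24.7

A representative exporter's profit is π_i = q_i(397.8 − 2Q) − 52q_i − 3q_i², with Q = q_i + Σ_{j≠i} q_j.
First-order condition: 345.8 − 10q_i − 2Σ_{j≠i} q_j = 0.
With identical exporters, set every q_j = q: then 345.8 − 10q − 4q = 0, i.e. q = 345.8/14 = 24.7.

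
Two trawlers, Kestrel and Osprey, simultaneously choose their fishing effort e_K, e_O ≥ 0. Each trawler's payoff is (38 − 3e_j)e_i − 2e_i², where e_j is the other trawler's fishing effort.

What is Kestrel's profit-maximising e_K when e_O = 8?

Kestrel's payoff is (38 − 3e_O)e_K − 2e_K².
∂π/∂e_K = 38 − 3e_O − 4e_K = 0, so e_K = 9.5 − 0.75e_O.
At e_O = 8: e_K = 9.5 − 0.75·8 = 3.5.

3.5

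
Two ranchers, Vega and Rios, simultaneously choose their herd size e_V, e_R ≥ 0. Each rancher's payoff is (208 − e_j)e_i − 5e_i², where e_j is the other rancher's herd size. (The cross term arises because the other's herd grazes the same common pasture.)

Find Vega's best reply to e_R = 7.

20.1

Vega's payoff is (208 − e_R)e_V − 5e_V².
∂π/∂e_V = 208 − e_R − 10e_V = 0, so e_V = 20.8 − 0.1e_R.
At e_R = 7: e_V = 20.8 − 0.1·7 = 20.1.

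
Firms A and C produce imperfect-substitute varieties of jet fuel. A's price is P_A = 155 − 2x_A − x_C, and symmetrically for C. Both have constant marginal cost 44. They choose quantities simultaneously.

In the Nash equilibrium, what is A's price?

88.4

Firm A's profit: π = x_A(155 − 2x_A − x_C) − 44x_A.
∂π/∂x_A = 111 − 4x_A − x_C = 0 ⇒ x_A = 27.75 − 0.25x_C.
Setting x_A = x_C in the reaction function: x_A = 27.75 − 0.25x_A, so x_A = 27.75 / 1.25 = 22.2.
P_A = 155 − 2·22.2 − 22.2 = 88.4.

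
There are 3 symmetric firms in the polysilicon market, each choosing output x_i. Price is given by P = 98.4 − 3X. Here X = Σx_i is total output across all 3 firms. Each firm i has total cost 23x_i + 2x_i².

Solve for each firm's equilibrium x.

A representative firm's profit is π_i = x_i(98.4 − 3X) − 23x_i − 2x_i², with X = x_i + Σ_{j≠i} x_j.
First-order condition: 75.4 − 10x_i − 3Σ_{j≠i} x_j = 0.
In a symmetric equilibrium every firm chooses the same x, so Σ_{j≠i} x_j = 2x. The condition becomes 75.4 − 16x = 0, giving x = 75.4/16 = 4.7125.

4.7125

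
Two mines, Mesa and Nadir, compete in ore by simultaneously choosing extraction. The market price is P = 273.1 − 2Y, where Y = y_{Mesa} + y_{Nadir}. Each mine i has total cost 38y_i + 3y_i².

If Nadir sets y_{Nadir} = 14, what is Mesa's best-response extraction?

Mine Mesa's profit: π = y_{Mesa}(273.1 − 2(y_{Mesa} + y_{Nadir})) − 38y_{Mesa} − 3y_{Mesa}².
∂π/∂y_{Mesa} = 235.1 − 10y_{Mesa} − 2y_{Nadir} = 0, so y_{Mesa} = 23.51 − 0.2y_{Nadir}.
At y_{Nadir} = 14: y_{Mesa} = 23.51 − 0.2·14 = 20.71.

20.71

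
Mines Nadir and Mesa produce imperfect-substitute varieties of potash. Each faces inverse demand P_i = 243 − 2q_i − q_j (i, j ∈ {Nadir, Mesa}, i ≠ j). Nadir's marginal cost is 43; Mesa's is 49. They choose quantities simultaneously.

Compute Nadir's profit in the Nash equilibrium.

3264.32

Mine Nadir's profit: π = q_{Nadir}(243 − 2q_{Nadir} − q_{Mesa}) − 43q_{Nadir}.
∂π/∂q_{Nadir} = 200 − 4q_{Nadir} − q_{Mesa} = 0 ⇒ q_{Nadir} = 50 − 0.25q_{Mesa}.
Similarly q_{Mesa} = 48.5 − 0.25q_{Nadir}.
Plugging q_{Mesa} into Nadir's best response: q_{Nadir} = 50 − 0.25(48.5 − 0.25q_{Nadir}) ⇒ 0.9375q_{Nadir} = 37.875, so q_{Nadir} = 40.4.
Then q_{Mesa} = 48.5 − 0.25·40.4 = 38.4.
P_{Nadir} = 243 − 2·40.4 − 38.4 = 123.8.
Profit = (123.8 − 43)·40.4 = 3264.32.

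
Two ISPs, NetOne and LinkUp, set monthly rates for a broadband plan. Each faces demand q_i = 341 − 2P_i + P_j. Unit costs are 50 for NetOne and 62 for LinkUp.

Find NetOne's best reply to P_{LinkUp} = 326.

191.75

NetOne's profit: π = (P_{NetOne} − 50)(341 − 2P_{NetOne} + P_{LinkUp}).
∂π/∂P_{NetOne} = 441 − 4P_{NetOne} + P_{LinkUp} = 0 ⇒ P_{NetOne} = 110.25 + 0.25P_{LinkUp}.
At P_{LinkUp} = 326: P_{NetOne} = 110.25 + 0.25·326 = 191.75.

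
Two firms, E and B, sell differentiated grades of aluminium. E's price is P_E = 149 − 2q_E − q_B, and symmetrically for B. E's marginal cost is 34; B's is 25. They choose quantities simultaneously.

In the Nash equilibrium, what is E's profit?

1003.52

Firm E's profit: π = q_E(149 − 2q_E − q_B) − 34q_E.
∂π/∂q_E = 115 − 4q_E − q_B = 0 ⇒ q_E = 28.75 − 0.25q_B.
Similarly q_B = 31 − 0.25q_E.
Substituting the second reaction function into the first: q_E = 28.75 − 0.25(31 − 0.25q_E), which gives 0.9375q_E = 21 ⇒ q_E = 22.4.
Then q_B = 31 − 0.25·22.4 = 25.4.
P_E = 149 − 2·22.4 − 25.4 = 78.8.
Profit = (78.8 − 34)·22.4 = 1003.52.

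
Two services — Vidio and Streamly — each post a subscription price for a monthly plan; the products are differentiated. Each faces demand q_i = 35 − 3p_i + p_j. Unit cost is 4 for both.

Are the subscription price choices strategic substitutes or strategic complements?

Vidio's profit: π = (p_{Vidio} − 4)(35 − 3p_{Vidio} + p_{Streamly}).
∂π/∂p_{Vidio} = 47 − 6p_{Vidio} + p_{Streamly} = 0 ⇒ p_{Vidio} = 47/6 + (1/6)p_{Streamly}.
The best-response slope dp_{Vidio}/dp_{Streamly} = 1/6 > 0: the reaction function is upward-sloping, so the choices are strategic complements.

strategic complements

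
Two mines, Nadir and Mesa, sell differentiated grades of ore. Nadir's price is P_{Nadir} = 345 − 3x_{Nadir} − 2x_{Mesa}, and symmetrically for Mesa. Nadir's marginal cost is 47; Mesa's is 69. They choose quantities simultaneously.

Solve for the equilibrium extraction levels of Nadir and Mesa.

Mine Nadir's profit: π = x_{Nadir}(345 − 3x_{Nadir} − 2x_{Mesa}) − 47x_{Nadir}.
∂π/∂x_{Nadir} = 298 − 6x_{Nadir} − 2x_{Mesa} = 0 ⇒ x_{Nadir} = 149/3 − (1/3)x_{Mesa}.
Similarly x_{Mesa} = 46 − (1/3)x_{Nadir}.
Solving the two reaction functions simultaneously: (1 − (−1/3)(−1/3))x_{Nadir} = 149/3 − (1/3)·46, so (8/9)x_{Nadir} = 103/3 and x_{Nadir} = 38.625.
Then x_{Mesa} = 46 − (1/3)·38.625 = 33.125.

38.625, 33.125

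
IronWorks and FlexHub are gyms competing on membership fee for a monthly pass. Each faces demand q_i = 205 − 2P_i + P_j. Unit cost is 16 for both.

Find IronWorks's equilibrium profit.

IronWorks's profit: π = (P_{IronWorks} − 16)(205 − 2P_{IronWorks} + P_{FlexHub}).
∂π/∂P_{IronWorks} = 237 − 4P_{IronWorks} + P_{FlexHub} = 0 ⇒ P_{IronWorks} = 59.25 + 0.25P_{FlexHub}.
Setting P_{IronWorks} = P_{FlexHub} in the reaction function: P_{IronWorks} = 59.25 + 0.25P_{IronWorks}, so P_{IronWorks} = 59.25 / 0.75 = 79.
q_{IronWorks} = 205 − 2·79 + 79 = 126.
Profit = (79 − 16)·126 = 7938.

7938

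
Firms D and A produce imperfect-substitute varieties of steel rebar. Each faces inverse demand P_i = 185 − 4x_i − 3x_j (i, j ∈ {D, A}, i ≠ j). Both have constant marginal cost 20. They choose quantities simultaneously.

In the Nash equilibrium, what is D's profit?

Firm D's profit: π = x_D(185 − 4x_D − 3x_A) − 20x_D.
∂π/∂x_D = 165 − 8x_D − 3x_A = 0 ⇒ x_D = 20.625 − 0.375x_A.
By symmetry x_A = x_D; substituting into the reaction function, 1.375x_D = 20.625 and x_D = 15.
P_D = 185 − 4·15 − 3·15 = 80.
Profit = (80 − 20)·15 = 900.

900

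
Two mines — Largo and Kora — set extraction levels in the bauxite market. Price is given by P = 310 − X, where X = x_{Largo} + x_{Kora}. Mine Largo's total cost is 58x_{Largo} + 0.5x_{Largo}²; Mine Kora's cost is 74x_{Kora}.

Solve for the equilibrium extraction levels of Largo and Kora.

Mine Largo's profit: π = x_{Largo}(310 − (x_{Largo} + x_{Kora})) − 58x_{Largo} − 0.5x_{Largo}².
∂π/∂x_{Largo} = 252 − 3x_{Largo} − x_{Kora} = 0, so x_{Largo} = 84 − (1/3)x_{Kora}.
For Kora: ∂π/∂x_{Kora} = 236 − 2x_{Kora} − x_{Largo} = 0 ⇒ x_{Kora} = 118 − 0.5x_{Largo}.
Plugging x_{Kora} into Largo's best response: x_{Largo} = 84 − (1/3)(118 − 0.5x_{Largo}) ⇒ (5/6)x_{Largo} = 134/3, so x_{Largo} = 53.6.
Then x_{Kora} = 118 − 0.5·53.6 = 91.2.

53.6, 91.2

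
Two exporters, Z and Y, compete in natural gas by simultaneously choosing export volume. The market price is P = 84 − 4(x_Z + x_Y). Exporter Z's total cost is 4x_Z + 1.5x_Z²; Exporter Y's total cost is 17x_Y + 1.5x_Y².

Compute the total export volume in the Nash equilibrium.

9.8

Exporter Z's profit: π = x_Z(84 − 4(x_Z + x_Y)) − 4x_Z − 1.5x_Z².
∂π/∂x_Z = 80 − 11x_Z − 4x_Y = 0, so x_Z = 80/11 − (4/11)x_Y.
By the same steps for Y: x_Y = 67/11 − (4/11)x_Z.
Plugging x_Y into Z's best response: x_Z = 80/11 − (4/11)(67/11 − (4/11)x_Z) ⇒ (105/121)x_Z = 612/121, so x_Z = 204/35.
Then x_Y = 67/11 − (4/11)·(204/35) = 139/35.
Total export volume: 204/35 + 139/35 = 9.8.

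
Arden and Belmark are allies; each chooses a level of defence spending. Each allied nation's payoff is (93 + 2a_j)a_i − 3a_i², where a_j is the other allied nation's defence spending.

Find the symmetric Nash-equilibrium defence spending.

23.25

Arden's payoff is (93 + 2a_B)a_A − 3a_A².
∂π/∂a_A = 93 + 2a_B − 6a_A = 0, so a_A = 15.5 + (1/3)a_B.
Setting a_A = a_B in the reaction function: a_A = 15.5 + (1/3)a_A, so a_A = 15.5 / (2/3) = 23.25.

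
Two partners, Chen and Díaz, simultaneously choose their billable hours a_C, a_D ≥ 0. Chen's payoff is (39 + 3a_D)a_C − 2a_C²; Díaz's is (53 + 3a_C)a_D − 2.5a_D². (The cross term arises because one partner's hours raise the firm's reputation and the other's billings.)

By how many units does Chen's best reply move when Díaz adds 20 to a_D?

Expanding Chen's payoff: 39a_C + 3a_Da_C − 2a_C².
∂π/∂a_C = 39 + 3a_D − 4a_C = 0, so a_C = 9.75 + 0.75a_D.
The reaction-function slope is 0.75, so a 20-unit rise in a_D moves a_C by 0.75 × 20 = 15. Chen's best response rises — the actions are strategic complements.

15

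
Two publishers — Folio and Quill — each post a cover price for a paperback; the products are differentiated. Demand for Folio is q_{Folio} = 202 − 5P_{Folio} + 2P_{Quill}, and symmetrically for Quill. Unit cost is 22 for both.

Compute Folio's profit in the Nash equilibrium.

Folio's profit: π = (P_{Folio} − 22)(202 − 5P_{Folio} + 2P_{Quill}).
∂π/∂P_{Folio} = 312 − 10P_{Folio} + 2P_{Quill} = 0 ⇒ P_{Folio} = 31.2 + 0.2P_{Quill}.
Setting P_{Folio} = P_{Quill} in the reaction function: P_{Folio} = 31.2 + 0.2P_{Folio}, so P_{Folio} = 31.2 / 0.8 = 39.
q_{Folio} = 202 − 5·39 + 2·39 = 85.
Profit = (39 − 22)·85 = 1445.

1445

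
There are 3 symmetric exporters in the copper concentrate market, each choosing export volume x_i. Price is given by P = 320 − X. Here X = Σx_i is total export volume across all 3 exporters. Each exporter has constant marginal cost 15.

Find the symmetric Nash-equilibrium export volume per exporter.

A representative exporter's profit is π_i = x_i(320 − X) − 15x_i, with X = x_i + Σ_{j≠i} x_j.
First-order condition: 305 − 2x_i − Σ_{j≠i} x_j = 0.
Imposing symmetry (x_j = x for all j) turns Σ_{j≠i} x_j into 2x, so 305 = 4x and x = 76.25.

76.25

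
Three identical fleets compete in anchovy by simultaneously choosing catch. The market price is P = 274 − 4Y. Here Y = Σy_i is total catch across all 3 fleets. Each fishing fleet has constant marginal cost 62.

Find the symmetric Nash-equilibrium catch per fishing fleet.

A representative fishing fleet's profit is π_i = y_i(274 − 4Y) − 62y_i, with Y = y_i + Σ_{j≠i} y_j.
First-order condition: 212 − 8y_i − 4Σ_{j≠i} y_j = 0.
With identical fishing fleets, set every y_j = y: then 212 − 8y − 8y = 0, i.e. y = 212/16 = 13.25.

13.25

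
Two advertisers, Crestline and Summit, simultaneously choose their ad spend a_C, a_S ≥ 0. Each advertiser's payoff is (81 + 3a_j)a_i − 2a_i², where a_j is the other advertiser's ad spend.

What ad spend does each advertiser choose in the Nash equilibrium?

81

Crestline's payoff is (81 + 3a_S)a_C − 2a_C².
∂π/∂a_C = 81 + 3a_S − 4a_C = 0, so a_C = 20.25 + 0.75a_S.
By symmetry a_S = a_C; substituting into the reaction function, 0.25a_C = 20.25 and a_C = 81.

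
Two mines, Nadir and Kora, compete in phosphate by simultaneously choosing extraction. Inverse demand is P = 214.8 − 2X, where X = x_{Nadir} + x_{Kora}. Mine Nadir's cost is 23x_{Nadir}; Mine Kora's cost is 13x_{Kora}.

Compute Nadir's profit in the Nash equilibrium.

Mine Nadir's profit: π = x_{Nadir}(214.8 − 2(x_{Nadir} + x_{Kora})) − 23x_{Nadir}.
∂π/∂x_{Nadir} = 191.8 − 4x_{Nadir} − 2x_{Kora} = 0, so x_{Nadir} = 47.95 − 0.5x_{Kora}.
By the same steps for Kora: x_{Kora} = 50.45 − 0.5x_{Nadir}.
Substituting the second reaction function into the first: x_{Nadir} = 47.95 − 0.5(50.45 − 0.5x_{Nadir}), which gives 0.75x_{Nadir} = 22.725 ⇒ x_{Nadir} = 30.3.
Then x_{Kora} = 50.45 − 0.5·30.3 = 35.3.
Price P = 214.8 − 2·65.6 = 83.6.
Nadir's profit: (83.6 − 23)·30.3 = 1836.18.

1836.18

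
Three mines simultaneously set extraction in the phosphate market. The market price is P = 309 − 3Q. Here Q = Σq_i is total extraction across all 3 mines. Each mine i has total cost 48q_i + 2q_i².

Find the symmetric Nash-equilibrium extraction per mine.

A representative mine's profit is π_i = q_i(309 − 3Q) − 48q_i − 2q_i², with Q = q_i + Σ_{j≠i} q_j.
First-order condition: 261 − 10q_i − 3Σ_{j≠i} q_j = 0.
With identical mines, set every q_j = q: then 261 − 10q − 6q = 0, i.e. q = 261/16 = 16.3125.

16.3125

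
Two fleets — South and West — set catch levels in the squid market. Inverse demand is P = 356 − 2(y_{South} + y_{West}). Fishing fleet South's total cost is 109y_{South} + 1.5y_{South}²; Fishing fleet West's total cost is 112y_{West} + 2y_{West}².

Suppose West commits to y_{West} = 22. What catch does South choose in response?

29

Fishing fleet South's profit: π = y_{South}(356 − 2(y_{South} + y_{West})) − 109y_{South} − 1.5y_{South}².
∂π/∂y_{South} = 247 − 7y_{South} − 2y_{West} = 0, so y_{South} = 247/7 − (2/7)y_{West}.
At y_{West} = 22: y_{South} = 247/7 − (2/7)·22 = 29.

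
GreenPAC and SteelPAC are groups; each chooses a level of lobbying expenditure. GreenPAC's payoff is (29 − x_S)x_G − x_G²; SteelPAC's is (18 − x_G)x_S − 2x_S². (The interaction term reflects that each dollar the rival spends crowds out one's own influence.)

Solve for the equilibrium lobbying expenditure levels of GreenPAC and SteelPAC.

Expanding GreenPAC's payoff: 29x_G − x_Sx_G − x_G².
∂π/∂x_G = 29 − x_S − 2x_G = 0, so x_G = 14.5 − 0.5x_S.
Likewise for SteelPAC: x_S = 4.5 − 0.25x_G.
Substituting the second reaction function into the first: x_G = 14.5 − 0.5(4.5 − 0.25x_G), which gives 0.875x_G = 12.25 ⇒ x_G = 14.
Then x_S = 4.5 − 0.25·14 = 1.

14, 1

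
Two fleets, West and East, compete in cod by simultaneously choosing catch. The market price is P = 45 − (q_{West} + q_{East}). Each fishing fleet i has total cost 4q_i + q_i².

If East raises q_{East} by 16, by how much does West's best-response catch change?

Fishing fleet West's profit: π = q_{West}(45 − (q_{West} + q_{East})) − 4q_{West} − q_{West}².
∂π/∂q_{West} = 41 − 4q_{West} − q_{East} = 0, so q_{West} = 10.25 − 0.25q_{East}.
The reaction-function slope is −0.25, so a 16-unit rise in q_{East} moves q_{West} by −0.25 × 16 = −4. West's best response falls — the actions are strategic substitutes.

-4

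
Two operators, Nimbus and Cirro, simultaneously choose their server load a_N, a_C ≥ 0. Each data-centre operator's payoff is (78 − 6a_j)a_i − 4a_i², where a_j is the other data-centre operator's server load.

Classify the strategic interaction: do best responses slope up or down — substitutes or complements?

strategic substitutes

Nimbus's payoff is (78 − 6a_C)a_N − 4a_N².
∂π/∂a_N = 78 − 6a_C − 8a_N = 0, so a_N = 9.75 − 0.75a_C.
The best-response slope da_N/da_C = −0.75 < 0: the reaction function is downward-sloping, so the choices are strategic substitutes.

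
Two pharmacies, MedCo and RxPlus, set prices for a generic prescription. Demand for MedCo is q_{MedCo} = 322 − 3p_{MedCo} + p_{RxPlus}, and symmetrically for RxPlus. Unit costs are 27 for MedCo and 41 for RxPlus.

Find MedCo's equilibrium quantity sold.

164.4

MedCo's profit: π = (p_{MedCo} − 27)(322 − 3p_{MedCo} + p_{RxPlus}).
∂π/∂p_{MedCo} = 403 − 6p_{MedCo} + p_{RxPlus} = 0 ⇒ p_{MedCo} = 403/6 + (1/6)p_{RxPlus}.
Similarly p_{RxPlus} = 445/6 + (1/6)p_{MedCo}.
Plugging p_{RxPlus} into MedCo's best response: p_{MedCo} = 403/6 + (1/6)(445/6 + (1/6)p_{MedCo}) ⇒ (35/36)p_{MedCo} = 2863/36, so p_{MedCo} = 81.8.
Then p_{RxPlus} = 445/6 + (1/6)·81.8 = 87.8.
q_{MedCo} = 322 − 3·81.8 + 87.8 = 164.4.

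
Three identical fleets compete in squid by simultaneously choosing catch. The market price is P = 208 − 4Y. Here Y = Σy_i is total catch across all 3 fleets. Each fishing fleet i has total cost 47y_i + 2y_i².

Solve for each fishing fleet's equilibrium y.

A representative fishing fleet's profit is π_i = y_i(208 − 4Y) − 47y_i − 2y_i², with Y = y_i + Σ_{j≠i} y_j.
First-order condition: 161 − 12y_i − 4Σ_{j≠i} y_j = 0.
In a symmetric equilibrium every fishing fleet chooses the same y, so Σ_{j≠i} y_j = 2y. The condition becomes 161 − 20y = 0, giving y = 161/20 = 8.05.

8.05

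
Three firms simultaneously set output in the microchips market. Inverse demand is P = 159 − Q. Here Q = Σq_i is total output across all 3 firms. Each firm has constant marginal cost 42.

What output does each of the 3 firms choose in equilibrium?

29.25

A representative firm's profit is π_i = q_i(159 − Q) − 42q_i, with Q = q_i + Σ_{j≠i} q_j.
First-order condition: 117 − 2q_i − Σ_{j≠i} q_j = 0.
With identical firms, set every q_j = q: then 117 − 2q − 2q = 0, i.e. q = 117/4 = 29.25.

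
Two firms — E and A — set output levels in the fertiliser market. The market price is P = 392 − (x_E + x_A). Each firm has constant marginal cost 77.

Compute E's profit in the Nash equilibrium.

Firm E's profit: π = x_E(392 − (x_E + x_A)) − 77x_E.
∂π/∂x_E = 315 − 2x_E − x_A = 0, so x_E = 157.5 − 0.5x_A.
Setting x_E = x_A in the reaction function: x_E = 157.5 − 0.5x_E, so x_E = 157.5 / 1.5 = 105.
Price P = 392 − 210 = 182.
E's profit: (182 − 77)·105 = 11025.

11025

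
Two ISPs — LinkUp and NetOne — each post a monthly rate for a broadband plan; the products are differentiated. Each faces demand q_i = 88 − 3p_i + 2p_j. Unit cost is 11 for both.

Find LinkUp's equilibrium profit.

1111.6875

LinkUp's profit: π = (p_{LinkUp} − 11)(88 − 3p_{LinkUp} + 2p_{NetOne}).
∂π/∂p_{LinkUp} = 121 − 6p_{LinkUp} + 2p_{NetOne} = 0 ⇒ p_{LinkUp} = 121/6 + (1/3)p_{NetOne}.
Setting p_{LinkUp} = p_{NetOne} in the reaction function: p_{LinkUp} = 121/6 + (1/3)p_{LinkUp}, so p_{LinkUp} = (121/6) / (2/3) = 30.25.
q_{LinkUp} = 88 − 3·30.25 + 2·30.25 = 57.75.
Profit = (30.25 − 11)·57.75 = 1111.6875.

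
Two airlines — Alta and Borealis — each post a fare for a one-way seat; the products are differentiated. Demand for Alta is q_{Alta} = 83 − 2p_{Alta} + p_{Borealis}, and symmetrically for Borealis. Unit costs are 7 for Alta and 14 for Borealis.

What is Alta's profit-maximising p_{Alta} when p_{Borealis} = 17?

Alta's profit: π = (p_{Alta} − 7)(83 − 2p_{Alta} + p_{Borealis}).
∂π/∂p_{Alta} = 97 − 4p_{Alta} + p_{Borealis} = 0 ⇒ p_{Alta} = 24.25 + 0.25p_{Borealis}.
At p_{Borealis} = 17: p_{Alta} = 24.25 + 0.25·17 = 28.5.

28.5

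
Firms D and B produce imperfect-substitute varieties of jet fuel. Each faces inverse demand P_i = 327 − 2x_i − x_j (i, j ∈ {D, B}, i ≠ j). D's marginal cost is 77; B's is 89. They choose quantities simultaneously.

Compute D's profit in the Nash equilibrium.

5161.28

Firm D's profit: π = x_D(327 − 2x_D − x_B) − 77x_D.
∂π/∂x_D = 250 − 4x_D − x_B = 0 ⇒ x_D = 62.5 − 0.25x_B.
Similarly x_B = 59.5 − 0.25x_D.
Substituting the second reaction function into the first: x_D = 62.5 − 0.25(59.5 − 0.25x_D), which gives 0.9375x_D = 47.625 ⇒ x_D = 50.8.
Then x_B = 59.5 − 0.25·50.8 = 46.8.
P_D = 327 − 2·50.8 − 46.8 = 178.6.
Profit = (178.6 − 77)·50.8 = 5161.28.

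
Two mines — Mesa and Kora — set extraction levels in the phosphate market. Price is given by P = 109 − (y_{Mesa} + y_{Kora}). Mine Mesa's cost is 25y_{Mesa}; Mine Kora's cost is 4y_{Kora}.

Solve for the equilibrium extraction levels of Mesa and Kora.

21, 42

Mine Mesa's profit: π = y_{Mesa}(109 − (y_{Mesa} + y_{Kora})) − 25y_{Mesa}.
∂π/∂y_{Mesa} = 84 − 2y_{Mesa} − y_{Kora} = 0, so y_{Mesa} = 42 − 0.5y_{Kora}.
By the same steps for Kora: y_{Kora} = 52.5 − 0.5y_{Mesa}.
Solving the two reaction functions simultaneously: (1 − (−0.5)(−0.5))y_{Mesa} = 42 − 0.5·52.5, so 0.75y_{Mesa} = 15.75 and y_{Mesa} = 21.
Then y_{Kora} = 52.5 − 0.5·21 = 42.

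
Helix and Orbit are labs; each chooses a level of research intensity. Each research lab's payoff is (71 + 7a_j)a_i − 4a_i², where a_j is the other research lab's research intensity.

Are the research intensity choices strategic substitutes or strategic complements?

strategic complements

Helix's payoff is (71 + 7a_O)a_H − 4a_H².
∂π/∂a_H = 71 + 7a_O − 8a_H = 0, so a_H = 8.875 + 0.875a_O.
The best-response slope da_H/da_O = 0.875 > 0: the reaction function is upward-sloping, so the choices are strategic complements.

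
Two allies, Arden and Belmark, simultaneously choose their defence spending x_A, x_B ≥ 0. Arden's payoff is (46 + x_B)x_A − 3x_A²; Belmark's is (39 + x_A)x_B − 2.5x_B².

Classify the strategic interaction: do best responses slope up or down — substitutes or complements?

Expanding Arden's payoff: 46x_A + x_Bx_A − 3x_A².
∂π/∂x_A = 46 + x_B − 6x_A = 0, so x_A = 23/3 + (1/6)x_B.
The best-response slope dx_A/dx_B = 1/6 > 0: the reaction function is upward-sloping, so the choices are strategic complements.

strategic complements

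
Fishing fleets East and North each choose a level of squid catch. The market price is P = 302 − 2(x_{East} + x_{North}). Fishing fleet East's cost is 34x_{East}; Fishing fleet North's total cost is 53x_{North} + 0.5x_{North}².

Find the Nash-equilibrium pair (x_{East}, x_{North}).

52.625, 28.75

Fishing fleet East's profit: π = x_{East}(302 − 2(x_{East} + x_{North})) − 34x_{East}.
∂π/∂x_{East} = 268 − 4x_{East} − 2x_{North} = 0, so x_{East} = 67 − 0.5x_{North}.
For North: ∂π/∂x_{North} = 249 − 5x_{North} − 2x_{East} = 0 ⇒ x_{North} = 49.8 − 0.4x_{East}.
Substituting the second reaction function into the first: x_{East} = 67 − 0.5(49.8 − 0.4x_{East}), which gives 0.8x_{East} = 42.1 ⇒ x_{East} = 52.625.
Then x_{North} = 49.8 − 0.4·52.625 = 28.75.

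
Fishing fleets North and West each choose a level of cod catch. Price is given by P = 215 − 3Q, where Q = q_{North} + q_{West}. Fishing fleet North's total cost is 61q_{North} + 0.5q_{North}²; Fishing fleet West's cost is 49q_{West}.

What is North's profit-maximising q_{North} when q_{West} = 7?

Fishing fleet North's profit: π = q_{North}(215 − 3(q_{North} + q_{West})) − 61q_{North} − 0.5q_{North}².
∂π/∂q_{North} = 154 − 7q_{North} − 3q_{West} = 0, so q_{North} = 22 − (3/7)q_{West}.
At q_{West} = 7: q_{North} = 22 − (3/7)·7 = 19.

19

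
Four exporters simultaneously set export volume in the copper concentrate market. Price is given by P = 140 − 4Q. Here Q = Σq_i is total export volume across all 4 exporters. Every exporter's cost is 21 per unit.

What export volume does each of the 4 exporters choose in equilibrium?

5.95

A representative exporter's profit is π_i = q_i(140 − 4Q) − 21q_i, with Q = q_i + Σ_{j≠i} q_j.
First-order condition: 119 − 8q_i − 4Σ_{j≠i} q_j = 0.
Imposing symmetry (q_j = q for all j) turns Σ_{j≠i} q_j into 3q, so 119 = 20q and q = 5.95.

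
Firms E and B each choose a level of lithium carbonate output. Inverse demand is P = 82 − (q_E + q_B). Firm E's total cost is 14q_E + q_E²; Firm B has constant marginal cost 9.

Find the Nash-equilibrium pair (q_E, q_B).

Firm E's profit: π = q_E(82 − (q_E + q_B)) − 14q_E − q_E².
∂π/∂q_E = 68 − 4q_E − q_B = 0, so q_E = 17 − 0.25q_B.
For B: ∂π/∂q_B = 73 − 2q_B − q_E = 0 ⇒ q_B = 36.5 − 0.5q_E.
Plugging q_B into E's best response: q_E = 17 − 0.25(36.5 − 0.5q_E) ⇒ 0.875q_E = 7.875, so q_E = 9.
Then q_B = 36.5 − 0.5·9 = 32.

9, 32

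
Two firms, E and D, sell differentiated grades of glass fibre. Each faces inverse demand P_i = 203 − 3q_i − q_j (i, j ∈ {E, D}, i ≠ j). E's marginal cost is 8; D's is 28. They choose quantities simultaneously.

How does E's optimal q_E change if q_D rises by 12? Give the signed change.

-2

Firm E's profit: π = q_E(203 − 3q_E − q_D) − 8q_E.
∂π/∂q_E = 195 − 6q_E − q_D = 0 ⇒ q_E = 32.5 − (1/6)q_D.
The reaction-function slope is −1/6, so a 12-unit rise in q_D moves q_E by −1/6 × 12 = −2. E's best response falls — the actions are strategic substitutes.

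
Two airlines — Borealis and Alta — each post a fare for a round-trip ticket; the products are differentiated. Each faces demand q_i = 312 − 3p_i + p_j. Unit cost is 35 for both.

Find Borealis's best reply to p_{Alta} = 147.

Borealis's profit: π = (p_{Borealis} − 35)(312 − 3p_{Borealis} + p_{Alta}).
∂π/∂p_{Borealis} = 417 − 6p_{Borealis} + p_{Alta} = 0 ⇒ p_{Borealis} = 69.5 + (1/6)p_{Alta}.
At p_{Alta} = 147: p_{Borealis} = 69.5 + (1/6)·147 = 94.

94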